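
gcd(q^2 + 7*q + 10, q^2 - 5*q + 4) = 1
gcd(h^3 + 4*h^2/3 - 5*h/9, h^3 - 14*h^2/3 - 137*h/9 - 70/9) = h + 5/3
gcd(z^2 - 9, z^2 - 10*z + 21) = z - 3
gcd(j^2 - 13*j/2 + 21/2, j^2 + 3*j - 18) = j - 3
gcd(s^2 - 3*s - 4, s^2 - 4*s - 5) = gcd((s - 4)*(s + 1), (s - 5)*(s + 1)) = s + 1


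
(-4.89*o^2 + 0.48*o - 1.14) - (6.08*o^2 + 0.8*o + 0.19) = -10.97*o^2 - 0.32*o - 1.33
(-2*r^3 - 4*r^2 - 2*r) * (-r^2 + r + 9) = 2*r^5 + 2*r^4 - 20*r^3 - 38*r^2 - 18*r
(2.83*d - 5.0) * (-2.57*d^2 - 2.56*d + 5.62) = -7.2731*d^3 + 5.6052*d^2 + 28.7046*d - 28.1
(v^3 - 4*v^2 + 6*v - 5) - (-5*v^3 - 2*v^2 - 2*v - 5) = 6*v^3 - 2*v^2 + 8*v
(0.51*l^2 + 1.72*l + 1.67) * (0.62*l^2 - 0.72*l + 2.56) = 0.3162*l^4 + 0.6992*l^3 + 1.1026*l^2 + 3.2008*l + 4.2752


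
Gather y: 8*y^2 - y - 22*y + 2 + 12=8*y^2 - 23*y + 14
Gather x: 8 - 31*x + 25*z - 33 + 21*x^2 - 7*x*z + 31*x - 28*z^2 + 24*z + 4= 21*x^2 - 7*x*z - 28*z^2 + 49*z - 21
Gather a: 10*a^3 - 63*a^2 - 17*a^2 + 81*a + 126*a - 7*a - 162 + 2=10*a^3 - 80*a^2 + 200*a - 160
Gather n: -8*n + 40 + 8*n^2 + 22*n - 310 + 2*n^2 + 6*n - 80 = 10*n^2 + 20*n - 350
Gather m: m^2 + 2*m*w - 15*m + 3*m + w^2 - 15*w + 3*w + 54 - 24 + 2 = m^2 + m*(2*w - 12) + w^2 - 12*w + 32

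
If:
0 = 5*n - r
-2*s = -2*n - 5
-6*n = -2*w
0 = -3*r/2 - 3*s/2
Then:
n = -5/12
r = -25/12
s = 25/12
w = -5/4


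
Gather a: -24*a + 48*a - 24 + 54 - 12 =24*a + 18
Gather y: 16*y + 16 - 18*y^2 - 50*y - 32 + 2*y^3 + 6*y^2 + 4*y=2*y^3 - 12*y^2 - 30*y - 16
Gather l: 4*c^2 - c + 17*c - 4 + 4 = 4*c^2 + 16*c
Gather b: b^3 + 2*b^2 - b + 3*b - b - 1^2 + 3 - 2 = b^3 + 2*b^2 + b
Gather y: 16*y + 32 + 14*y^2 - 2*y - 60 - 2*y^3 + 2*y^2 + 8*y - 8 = -2*y^3 + 16*y^2 + 22*y - 36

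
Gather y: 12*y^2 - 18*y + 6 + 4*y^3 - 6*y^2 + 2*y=4*y^3 + 6*y^2 - 16*y + 6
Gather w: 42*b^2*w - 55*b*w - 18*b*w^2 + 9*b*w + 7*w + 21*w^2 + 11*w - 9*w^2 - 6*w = w^2*(12 - 18*b) + w*(42*b^2 - 46*b + 12)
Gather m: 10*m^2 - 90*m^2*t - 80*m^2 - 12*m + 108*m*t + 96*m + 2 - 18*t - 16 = m^2*(-90*t - 70) + m*(108*t + 84) - 18*t - 14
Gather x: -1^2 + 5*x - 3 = 5*x - 4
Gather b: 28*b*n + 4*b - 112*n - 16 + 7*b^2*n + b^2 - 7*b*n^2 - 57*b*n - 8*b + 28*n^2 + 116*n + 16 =b^2*(7*n + 1) + b*(-7*n^2 - 29*n - 4) + 28*n^2 + 4*n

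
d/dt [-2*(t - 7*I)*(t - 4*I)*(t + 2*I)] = -6*t^2 + 36*I*t + 12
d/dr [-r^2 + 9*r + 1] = 9 - 2*r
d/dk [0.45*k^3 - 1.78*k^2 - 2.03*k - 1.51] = 1.35*k^2 - 3.56*k - 2.03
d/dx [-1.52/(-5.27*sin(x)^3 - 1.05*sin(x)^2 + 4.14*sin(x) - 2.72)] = (-24.0312*sin(x)^2 - 3.192*sin(x) + 6.2928)*cos(x)/(5.27*sin(x)^3 + 1.05*sin(x)^2 - 4.14*sin(x) + 2.72)^2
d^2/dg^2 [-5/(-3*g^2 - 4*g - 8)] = 10*(-9*g^2 - 12*g + 4*(3*g + 2)^2 - 24)/(3*g^2 + 4*g + 8)^3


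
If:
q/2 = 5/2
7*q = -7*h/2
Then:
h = -10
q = 5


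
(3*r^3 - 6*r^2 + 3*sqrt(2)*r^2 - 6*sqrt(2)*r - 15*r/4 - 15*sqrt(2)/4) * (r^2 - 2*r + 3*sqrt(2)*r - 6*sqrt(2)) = 3*r^5 - 12*r^4 + 12*sqrt(2)*r^4 - 48*sqrt(2)*r^3 + 105*r^3/4 - 129*r^2/2 + 33*sqrt(2)*r^2 + 30*sqrt(2)*r + 99*r/2 + 45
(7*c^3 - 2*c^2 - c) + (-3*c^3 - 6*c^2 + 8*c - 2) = 4*c^3 - 8*c^2 + 7*c - 2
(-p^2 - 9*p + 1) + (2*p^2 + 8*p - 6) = p^2 - p - 5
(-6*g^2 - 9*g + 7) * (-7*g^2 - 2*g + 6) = 42*g^4 + 75*g^3 - 67*g^2 - 68*g + 42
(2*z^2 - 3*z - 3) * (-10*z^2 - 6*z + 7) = -20*z^4 + 18*z^3 + 62*z^2 - 3*z - 21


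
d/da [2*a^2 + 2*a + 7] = 4*a + 2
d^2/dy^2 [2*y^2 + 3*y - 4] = 4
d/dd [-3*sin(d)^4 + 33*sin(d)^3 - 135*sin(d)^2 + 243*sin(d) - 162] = 3*(9 - 4*sin(d))*(sin(d) - 3)^2*cos(d)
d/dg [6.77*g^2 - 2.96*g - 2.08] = 13.54*g - 2.96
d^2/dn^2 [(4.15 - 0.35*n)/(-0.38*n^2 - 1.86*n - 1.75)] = ((1.852 - 0.798*n)*(0.38*n^2 + 1.86*n + 1.75) + (0.35*n - 4.15)*(0.76*n + 1.86)*(1.52*n + 3.72))/(0.38*n^2 + 1.86*n + 1.75)^3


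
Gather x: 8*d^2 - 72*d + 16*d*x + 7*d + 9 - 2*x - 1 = 8*d^2 - 65*d + x*(16*d - 2) + 8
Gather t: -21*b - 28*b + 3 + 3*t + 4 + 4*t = -49*b + 7*t + 7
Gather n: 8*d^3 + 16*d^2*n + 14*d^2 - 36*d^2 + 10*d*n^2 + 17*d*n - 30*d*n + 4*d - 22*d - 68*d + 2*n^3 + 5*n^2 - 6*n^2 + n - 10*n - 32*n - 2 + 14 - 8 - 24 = 8*d^3 - 22*d^2 - 86*d + 2*n^3 + n^2*(10*d - 1) + n*(16*d^2 - 13*d - 41) - 20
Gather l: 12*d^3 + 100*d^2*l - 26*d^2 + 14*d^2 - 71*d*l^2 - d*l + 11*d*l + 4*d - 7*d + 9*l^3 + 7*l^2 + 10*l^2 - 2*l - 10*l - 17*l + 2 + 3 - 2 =12*d^3 - 12*d^2 - 3*d + 9*l^3 + l^2*(17 - 71*d) + l*(100*d^2 + 10*d - 29) + 3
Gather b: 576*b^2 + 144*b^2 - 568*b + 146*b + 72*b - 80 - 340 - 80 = 720*b^2 - 350*b - 500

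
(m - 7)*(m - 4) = m^2 - 11*m + 28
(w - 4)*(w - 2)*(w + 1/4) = w^3 - 23*w^2/4 + 13*w/2 + 2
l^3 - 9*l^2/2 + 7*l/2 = l*(l - 7/2)*(l - 1)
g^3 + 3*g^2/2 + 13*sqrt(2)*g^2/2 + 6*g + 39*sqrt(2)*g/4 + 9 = (g + 3/2)*(g + sqrt(2)/2)*(g + 6*sqrt(2))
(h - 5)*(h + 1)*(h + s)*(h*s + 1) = h^4*s + h^3*s^2 - 4*h^3*s + h^3 - 4*h^2*s^2 - 4*h^2*s - 4*h^2 - 5*h*s^2 - 4*h*s - 5*h - 5*s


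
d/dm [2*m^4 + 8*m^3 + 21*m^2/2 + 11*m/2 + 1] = 8*m^3 + 24*m^2 + 21*m + 11/2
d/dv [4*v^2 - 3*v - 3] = 8*v - 3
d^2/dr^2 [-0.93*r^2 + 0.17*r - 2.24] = -1.86000000000000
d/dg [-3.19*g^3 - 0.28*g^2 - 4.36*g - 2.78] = -9.57*g^2 - 0.56*g - 4.36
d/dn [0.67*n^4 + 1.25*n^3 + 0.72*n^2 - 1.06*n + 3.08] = 2.68*n^3 + 3.75*n^2 + 1.44*n - 1.06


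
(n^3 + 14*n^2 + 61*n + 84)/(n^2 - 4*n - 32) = (n^2 + 10*n + 21)/(n - 8)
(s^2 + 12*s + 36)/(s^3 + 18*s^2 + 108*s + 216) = 1/(s + 6)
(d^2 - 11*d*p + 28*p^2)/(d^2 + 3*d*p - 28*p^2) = (d - 7*p)/(d + 7*p)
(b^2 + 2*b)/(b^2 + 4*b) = (b + 2)/(b + 4)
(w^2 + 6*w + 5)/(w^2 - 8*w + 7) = (w^2 + 6*w + 5)/(w^2 - 8*w + 7)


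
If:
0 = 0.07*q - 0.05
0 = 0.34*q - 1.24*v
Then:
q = 0.71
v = 0.20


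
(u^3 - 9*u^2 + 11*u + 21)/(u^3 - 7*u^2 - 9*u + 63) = (u + 1)/(u + 3)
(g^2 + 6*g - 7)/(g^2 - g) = (g + 7)/g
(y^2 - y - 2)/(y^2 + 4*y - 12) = (y + 1)/(y + 6)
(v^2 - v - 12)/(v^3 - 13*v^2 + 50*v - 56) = (v + 3)/(v^2 - 9*v + 14)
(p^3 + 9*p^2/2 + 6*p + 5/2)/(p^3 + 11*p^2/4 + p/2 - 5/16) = 8*(p^2 + 2*p + 1)/(8*p^2 + 2*p - 1)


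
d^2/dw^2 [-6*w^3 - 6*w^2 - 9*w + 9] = -36*w - 12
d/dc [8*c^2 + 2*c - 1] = 16*c + 2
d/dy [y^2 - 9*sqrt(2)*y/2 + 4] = 2*y - 9*sqrt(2)/2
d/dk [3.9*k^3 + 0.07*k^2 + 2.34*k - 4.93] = 11.7*k^2 + 0.14*k + 2.34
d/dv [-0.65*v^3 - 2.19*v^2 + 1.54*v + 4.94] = -1.95*v^2 - 4.38*v + 1.54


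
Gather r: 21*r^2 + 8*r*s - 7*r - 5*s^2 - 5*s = 21*r^2 + r*(8*s - 7) - 5*s^2 - 5*s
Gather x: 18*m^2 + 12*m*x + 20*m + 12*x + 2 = 18*m^2 + 20*m + x*(12*m + 12) + 2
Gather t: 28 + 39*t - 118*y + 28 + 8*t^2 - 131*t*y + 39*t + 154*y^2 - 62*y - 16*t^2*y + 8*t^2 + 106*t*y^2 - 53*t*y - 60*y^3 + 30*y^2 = t^2*(16 - 16*y) + t*(106*y^2 - 184*y + 78) - 60*y^3 + 184*y^2 - 180*y + 56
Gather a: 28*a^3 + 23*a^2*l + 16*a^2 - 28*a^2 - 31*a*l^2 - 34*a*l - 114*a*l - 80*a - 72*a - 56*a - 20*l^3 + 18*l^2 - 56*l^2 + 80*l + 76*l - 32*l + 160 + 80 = 28*a^3 + a^2*(23*l - 12) + a*(-31*l^2 - 148*l - 208) - 20*l^3 - 38*l^2 + 124*l + 240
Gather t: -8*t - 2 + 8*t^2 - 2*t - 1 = 8*t^2 - 10*t - 3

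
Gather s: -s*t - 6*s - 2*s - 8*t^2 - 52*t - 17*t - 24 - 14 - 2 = s*(-t - 8) - 8*t^2 - 69*t - 40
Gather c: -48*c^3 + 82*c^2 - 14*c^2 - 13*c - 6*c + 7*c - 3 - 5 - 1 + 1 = -48*c^3 + 68*c^2 - 12*c - 8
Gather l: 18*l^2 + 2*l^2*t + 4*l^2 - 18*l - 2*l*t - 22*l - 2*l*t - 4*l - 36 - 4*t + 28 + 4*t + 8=l^2*(2*t + 22) + l*(-4*t - 44)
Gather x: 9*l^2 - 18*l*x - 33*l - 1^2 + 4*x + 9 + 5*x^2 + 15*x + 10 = 9*l^2 - 33*l + 5*x^2 + x*(19 - 18*l) + 18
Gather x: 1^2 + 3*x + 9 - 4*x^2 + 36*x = -4*x^2 + 39*x + 10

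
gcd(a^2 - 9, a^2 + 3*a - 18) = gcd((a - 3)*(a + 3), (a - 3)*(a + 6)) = a - 3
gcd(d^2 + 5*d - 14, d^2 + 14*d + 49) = d + 7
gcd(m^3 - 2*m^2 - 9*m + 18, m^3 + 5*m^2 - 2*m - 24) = m^2 + m - 6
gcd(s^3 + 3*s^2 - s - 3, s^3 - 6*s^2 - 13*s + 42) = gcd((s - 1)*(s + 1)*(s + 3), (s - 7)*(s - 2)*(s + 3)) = s + 3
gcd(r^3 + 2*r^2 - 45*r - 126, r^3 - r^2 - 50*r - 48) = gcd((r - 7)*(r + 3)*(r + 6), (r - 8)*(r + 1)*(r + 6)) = r + 6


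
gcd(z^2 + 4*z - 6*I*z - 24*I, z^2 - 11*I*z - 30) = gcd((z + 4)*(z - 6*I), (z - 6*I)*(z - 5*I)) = z - 6*I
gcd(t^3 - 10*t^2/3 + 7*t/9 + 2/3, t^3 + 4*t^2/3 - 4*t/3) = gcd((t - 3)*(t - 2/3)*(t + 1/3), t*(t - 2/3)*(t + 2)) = t - 2/3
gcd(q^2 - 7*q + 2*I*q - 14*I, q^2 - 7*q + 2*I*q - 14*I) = q^2 + q*(-7 + 2*I) - 14*I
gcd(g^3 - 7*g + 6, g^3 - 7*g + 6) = g^3 - 7*g + 6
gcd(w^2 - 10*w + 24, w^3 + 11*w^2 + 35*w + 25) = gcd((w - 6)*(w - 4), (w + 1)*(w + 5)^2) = 1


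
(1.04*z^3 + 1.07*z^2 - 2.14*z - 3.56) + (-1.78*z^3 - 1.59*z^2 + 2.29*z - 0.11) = -0.74*z^3 - 0.52*z^2 + 0.15*z - 3.67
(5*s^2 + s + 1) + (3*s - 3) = 5*s^2 + 4*s - 2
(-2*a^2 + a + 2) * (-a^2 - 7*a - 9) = 2*a^4 + 13*a^3 + 9*a^2 - 23*a - 18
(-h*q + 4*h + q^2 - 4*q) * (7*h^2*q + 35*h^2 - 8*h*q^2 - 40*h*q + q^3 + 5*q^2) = -7*h^3*q^2 - 7*h^3*q + 140*h^3 + 15*h^2*q^3 + 15*h^2*q^2 - 300*h^2*q - 9*h*q^4 - 9*h*q^3 + 180*h*q^2 + q^5 + q^4 - 20*q^3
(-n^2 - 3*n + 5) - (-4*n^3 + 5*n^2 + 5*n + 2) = 4*n^3 - 6*n^2 - 8*n + 3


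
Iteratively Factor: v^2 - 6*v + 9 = (v - 3)*(v - 3)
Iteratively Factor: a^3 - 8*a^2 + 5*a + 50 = (a + 2)*(a^2 - 10*a + 25) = (a - 5)*(a + 2)*(a - 5)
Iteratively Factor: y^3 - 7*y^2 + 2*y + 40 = (y - 5)*(y^2 - 2*y - 8) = (y - 5)*(y - 4)*(y + 2)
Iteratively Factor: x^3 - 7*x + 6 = (x - 2)*(x^2 + 2*x - 3) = (x - 2)*(x - 1)*(x + 3)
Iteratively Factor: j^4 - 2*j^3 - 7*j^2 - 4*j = (j + 1)*(j^3 - 3*j^2 - 4*j) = (j - 4)*(j + 1)*(j^2 + j) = j*(j - 4)*(j + 1)*(j + 1)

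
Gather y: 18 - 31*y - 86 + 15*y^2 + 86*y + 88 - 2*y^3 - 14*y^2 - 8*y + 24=-2*y^3 + y^2 + 47*y + 44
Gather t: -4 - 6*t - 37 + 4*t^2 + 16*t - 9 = 4*t^2 + 10*t - 50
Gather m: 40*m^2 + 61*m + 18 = 40*m^2 + 61*m + 18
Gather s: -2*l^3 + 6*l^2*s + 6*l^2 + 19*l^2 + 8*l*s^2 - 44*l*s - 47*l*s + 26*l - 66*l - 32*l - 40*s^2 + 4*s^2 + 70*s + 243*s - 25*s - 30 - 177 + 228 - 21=-2*l^3 + 25*l^2 - 72*l + s^2*(8*l - 36) + s*(6*l^2 - 91*l + 288)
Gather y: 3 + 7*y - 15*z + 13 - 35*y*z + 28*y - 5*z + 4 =y*(35 - 35*z) - 20*z + 20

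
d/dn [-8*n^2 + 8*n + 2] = 8 - 16*n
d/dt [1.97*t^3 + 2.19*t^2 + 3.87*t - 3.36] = 5.91*t^2 + 4.38*t + 3.87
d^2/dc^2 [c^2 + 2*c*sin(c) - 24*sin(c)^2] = -2*c*sin(c) + 96*sin(c)^2 + 4*cos(c) - 46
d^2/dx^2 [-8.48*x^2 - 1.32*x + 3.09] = -16.9600000000000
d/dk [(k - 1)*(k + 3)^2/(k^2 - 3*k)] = (k^4 - 6*k^3 - 18*k^2 + 18*k - 27)/(k^2*(k^2 - 6*k + 9))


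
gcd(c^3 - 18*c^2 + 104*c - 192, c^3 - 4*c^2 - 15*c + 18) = c - 6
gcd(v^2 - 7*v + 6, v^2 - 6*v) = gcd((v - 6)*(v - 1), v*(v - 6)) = v - 6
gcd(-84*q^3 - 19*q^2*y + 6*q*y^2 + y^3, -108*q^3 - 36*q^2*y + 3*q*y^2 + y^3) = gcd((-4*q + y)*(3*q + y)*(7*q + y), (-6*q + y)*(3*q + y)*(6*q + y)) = 3*q + y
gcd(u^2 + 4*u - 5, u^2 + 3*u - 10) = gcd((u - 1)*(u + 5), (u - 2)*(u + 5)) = u + 5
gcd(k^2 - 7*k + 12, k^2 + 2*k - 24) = k - 4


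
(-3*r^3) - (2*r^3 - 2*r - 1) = -5*r^3 + 2*r + 1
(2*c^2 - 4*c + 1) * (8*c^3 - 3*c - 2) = 16*c^5 - 32*c^4 + 2*c^3 + 8*c^2 + 5*c - 2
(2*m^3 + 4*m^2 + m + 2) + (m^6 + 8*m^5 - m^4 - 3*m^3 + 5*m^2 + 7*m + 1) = m^6 + 8*m^5 - m^4 - m^3 + 9*m^2 + 8*m + 3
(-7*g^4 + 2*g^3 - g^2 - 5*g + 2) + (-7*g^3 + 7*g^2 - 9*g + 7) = -7*g^4 - 5*g^3 + 6*g^2 - 14*g + 9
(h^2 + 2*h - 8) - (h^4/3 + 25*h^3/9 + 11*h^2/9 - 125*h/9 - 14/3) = -h^4/3 - 25*h^3/9 - 2*h^2/9 + 143*h/9 - 10/3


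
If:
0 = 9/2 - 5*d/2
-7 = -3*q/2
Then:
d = 9/5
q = 14/3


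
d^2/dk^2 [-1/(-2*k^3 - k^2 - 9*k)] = 2*(-k*(6*k + 1)*(2*k^2 + k + 9) + (6*k^2 + 2*k + 9)^2)/(k^3*(2*k^2 + k + 9)^3)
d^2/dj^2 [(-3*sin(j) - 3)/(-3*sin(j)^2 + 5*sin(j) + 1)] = 3*(9*sin(j)^5 + 51*sin(j)^4 - 45*sin(j)^3 - 22*sin(j)^2 + 68*sin(j) - 46)/(-3*sin(j)^2 + 5*sin(j) + 1)^3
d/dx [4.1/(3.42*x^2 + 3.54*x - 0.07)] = (-28.044*x - 14.514)/(3.42*x^2 + 3.54*x - 0.07)^2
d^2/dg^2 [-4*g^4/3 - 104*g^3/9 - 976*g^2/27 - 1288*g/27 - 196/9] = -16*g^2 - 208*g/3 - 1952/27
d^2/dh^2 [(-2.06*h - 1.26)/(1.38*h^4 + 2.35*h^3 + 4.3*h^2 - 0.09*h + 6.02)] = (-47.076768*h^7 - 154.88016*h^6 - 264.18774*h^5 - 344.516232*h^4 + 62.132108*h^3 + 337.139292*h^2 + 429.828*h + 62.980092)/(2.628072*h^12 + 13.42602*h^11 + 47.42991*h^10 + 96.133087*h^9 + 180.431094*h^8 + 242.796225*h^7 + 388.156264*h^6 + 355.571301*h^5 + 476.429766*h^4 + 241.515651*h^3 + 467.647446*h^2 - 9.784908*h + 218.167208)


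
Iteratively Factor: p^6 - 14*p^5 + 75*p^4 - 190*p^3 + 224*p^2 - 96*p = (p - 4)*(p^5 - 10*p^4 + 35*p^3 - 50*p^2 + 24*p) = (p - 4)*(p - 1)*(p^4 - 9*p^3 + 26*p^2 - 24*p) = (p - 4)^2*(p - 1)*(p^3 - 5*p^2 + 6*p) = p*(p - 4)^2*(p - 1)*(p^2 - 5*p + 6) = p*(p - 4)^2*(p - 3)*(p - 1)*(p - 2)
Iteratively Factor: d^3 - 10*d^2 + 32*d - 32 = (d - 4)*(d^2 - 6*d + 8) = (d - 4)^2*(d - 2)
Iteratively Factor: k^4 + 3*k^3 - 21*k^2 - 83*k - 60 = (k + 3)*(k^3 - 21*k - 20) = (k + 1)*(k + 3)*(k^2 - k - 20) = (k - 5)*(k + 1)*(k + 3)*(k + 4)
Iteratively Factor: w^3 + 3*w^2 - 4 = (w + 2)*(w^2 + w - 2) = (w - 1)*(w + 2)*(w + 2)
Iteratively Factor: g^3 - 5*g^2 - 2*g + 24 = (g - 3)*(g^2 - 2*g - 8) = (g - 4)*(g - 3)*(g + 2)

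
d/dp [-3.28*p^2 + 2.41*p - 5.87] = 2.41 - 6.56*p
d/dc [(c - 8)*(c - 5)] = 2*c - 13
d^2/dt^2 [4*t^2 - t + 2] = 8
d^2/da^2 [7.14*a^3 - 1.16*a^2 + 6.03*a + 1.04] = 42.84*a - 2.32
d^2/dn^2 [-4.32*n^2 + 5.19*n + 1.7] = -8.64000000000000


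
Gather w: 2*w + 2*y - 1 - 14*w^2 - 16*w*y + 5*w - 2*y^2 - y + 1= -14*w^2 + w*(7 - 16*y) - 2*y^2 + y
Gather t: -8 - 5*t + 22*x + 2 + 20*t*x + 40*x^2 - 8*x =t*(20*x - 5) + 40*x^2 + 14*x - 6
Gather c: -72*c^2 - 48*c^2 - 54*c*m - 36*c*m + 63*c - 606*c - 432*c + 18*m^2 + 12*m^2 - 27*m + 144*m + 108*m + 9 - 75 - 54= -120*c^2 + c*(-90*m - 975) + 30*m^2 + 225*m - 120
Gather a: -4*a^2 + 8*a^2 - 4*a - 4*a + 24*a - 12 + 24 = 4*a^2 + 16*a + 12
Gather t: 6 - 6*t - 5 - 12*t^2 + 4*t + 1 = -12*t^2 - 2*t + 2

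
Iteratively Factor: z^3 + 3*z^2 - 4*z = (z + 4)*(z^2 - z) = (z - 1)*(z + 4)*(z)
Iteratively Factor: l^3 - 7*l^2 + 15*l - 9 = (l - 3)*(l^2 - 4*l + 3) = (l - 3)^2*(l - 1)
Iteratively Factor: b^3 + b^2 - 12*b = (b)*(b^2 + b - 12) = b*(b - 3)*(b + 4)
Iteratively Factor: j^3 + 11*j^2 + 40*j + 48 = (j + 4)*(j^2 + 7*j + 12) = (j + 3)*(j + 4)*(j + 4)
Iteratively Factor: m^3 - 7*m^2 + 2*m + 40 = (m - 5)*(m^2 - 2*m - 8) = (m - 5)*(m + 2)*(m - 4)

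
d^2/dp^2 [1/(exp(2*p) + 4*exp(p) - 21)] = 4*(-(exp(p) + 1)*(exp(2*p) + 4*exp(p) - 21) + 2*(exp(p) + 2)^2*exp(p))*exp(p)/(exp(2*p) + 4*exp(p) - 21)^3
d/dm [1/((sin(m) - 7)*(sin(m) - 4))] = (11 - 2*sin(m))*cos(m)/((sin(m) - 7)^2*(sin(m) - 4)^2)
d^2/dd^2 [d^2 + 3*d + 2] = 2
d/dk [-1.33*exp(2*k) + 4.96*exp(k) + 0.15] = (4.96 - 2.66*exp(k))*exp(k)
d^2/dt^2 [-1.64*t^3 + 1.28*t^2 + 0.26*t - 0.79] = 2.56 - 9.84*t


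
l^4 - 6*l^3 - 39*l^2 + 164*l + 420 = (l - 7)*(l - 6)*(l + 2)*(l + 5)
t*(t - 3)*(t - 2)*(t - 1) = t^4 - 6*t^3 + 11*t^2 - 6*t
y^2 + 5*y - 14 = (y - 2)*(y + 7)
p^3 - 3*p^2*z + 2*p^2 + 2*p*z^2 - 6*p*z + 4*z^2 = (p + 2)*(p - 2*z)*(p - z)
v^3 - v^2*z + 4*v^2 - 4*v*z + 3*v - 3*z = (v + 1)*(v + 3)*(v - z)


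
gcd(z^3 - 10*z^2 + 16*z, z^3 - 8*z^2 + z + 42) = 1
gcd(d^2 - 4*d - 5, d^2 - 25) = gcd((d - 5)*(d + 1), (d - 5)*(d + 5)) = d - 5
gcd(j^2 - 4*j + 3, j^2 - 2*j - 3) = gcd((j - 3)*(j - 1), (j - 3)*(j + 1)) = j - 3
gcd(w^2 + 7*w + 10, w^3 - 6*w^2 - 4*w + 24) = w + 2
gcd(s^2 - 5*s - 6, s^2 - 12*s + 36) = s - 6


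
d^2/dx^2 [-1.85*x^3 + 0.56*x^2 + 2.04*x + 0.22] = 1.12 - 11.1*x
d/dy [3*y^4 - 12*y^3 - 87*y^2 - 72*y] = 12*y^3 - 36*y^2 - 174*y - 72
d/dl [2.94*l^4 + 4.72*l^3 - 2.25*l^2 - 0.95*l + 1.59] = 11.76*l^3 + 14.16*l^2 - 4.5*l - 0.95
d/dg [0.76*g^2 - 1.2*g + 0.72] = 1.52*g - 1.2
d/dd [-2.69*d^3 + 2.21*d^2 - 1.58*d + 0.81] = -8.07*d^2 + 4.42*d - 1.58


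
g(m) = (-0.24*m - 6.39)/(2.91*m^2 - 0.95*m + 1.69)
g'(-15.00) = -0.00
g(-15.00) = -0.00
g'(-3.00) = -0.12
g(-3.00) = -0.18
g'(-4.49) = -0.04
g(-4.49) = -0.08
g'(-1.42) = -0.73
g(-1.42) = -0.68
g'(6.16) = 0.02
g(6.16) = -0.07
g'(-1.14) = -1.12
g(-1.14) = -0.93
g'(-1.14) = -1.12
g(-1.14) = -0.93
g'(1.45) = 1.18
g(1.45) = -1.05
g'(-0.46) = -3.12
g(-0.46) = -2.29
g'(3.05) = 0.17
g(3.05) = -0.28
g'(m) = (0.95 - 5.82*m)*(-0.24*m - 6.39)/(2.91*m^2 - 0.95*m + 1.69)^2 - 0.24/(2.91*m^2 - 0.95*m + 1.69) = (0.6984*m^2 + 37.1898*m - 6.4761)/(8.4681*m^4 - 5.529*m^3 + 10.7383*m^2 - 3.211*m + 2.8561)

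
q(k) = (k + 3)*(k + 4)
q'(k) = 2*k + 7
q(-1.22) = 4.95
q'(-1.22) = 4.56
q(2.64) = 37.45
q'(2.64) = 12.28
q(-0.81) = 6.99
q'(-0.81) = 5.38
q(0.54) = 16.07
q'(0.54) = 8.08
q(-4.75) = 1.31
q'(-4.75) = -2.50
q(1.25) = 22.31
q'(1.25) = 9.50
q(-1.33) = 4.46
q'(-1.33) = 4.34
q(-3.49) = -0.25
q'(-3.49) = 0.02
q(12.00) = 240.00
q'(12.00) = 31.00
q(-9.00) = 30.00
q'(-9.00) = -11.00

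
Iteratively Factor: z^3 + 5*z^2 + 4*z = (z)*(z^2 + 5*z + 4) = z*(z + 4)*(z + 1)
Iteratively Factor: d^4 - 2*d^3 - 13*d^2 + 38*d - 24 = (d - 1)*(d^3 - d^2 - 14*d + 24) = (d - 1)*(d + 4)*(d^2 - 5*d + 6) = (d - 2)*(d - 1)*(d + 4)*(d - 3)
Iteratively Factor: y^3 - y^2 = (y)*(y^2 - y) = y*(y - 1)*(y)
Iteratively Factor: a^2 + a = (a)*(a + 1)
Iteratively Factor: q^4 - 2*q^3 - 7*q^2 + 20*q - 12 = (q + 3)*(q^3 - 5*q^2 + 8*q - 4) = (q - 2)*(q + 3)*(q^2 - 3*q + 2) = (q - 2)*(q - 1)*(q + 3)*(q - 2)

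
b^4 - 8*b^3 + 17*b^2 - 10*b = b*(b - 5)*(b - 2)*(b - 1)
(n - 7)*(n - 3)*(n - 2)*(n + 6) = n^4 - 6*n^3 - 31*n^2 + 204*n - 252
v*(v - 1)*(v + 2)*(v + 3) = v^4 + 4*v^3 + v^2 - 6*v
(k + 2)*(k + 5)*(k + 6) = k^3 + 13*k^2 + 52*k + 60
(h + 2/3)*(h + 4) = h^2 + 14*h/3 + 8/3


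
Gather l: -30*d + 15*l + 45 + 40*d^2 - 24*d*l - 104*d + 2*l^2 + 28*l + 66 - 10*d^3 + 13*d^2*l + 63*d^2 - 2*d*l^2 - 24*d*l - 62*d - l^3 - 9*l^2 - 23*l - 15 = -10*d^3 + 103*d^2 - 196*d - l^3 + l^2*(-2*d - 7) + l*(13*d^2 - 48*d + 20) + 96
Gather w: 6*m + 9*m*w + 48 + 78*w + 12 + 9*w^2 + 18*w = 6*m + 9*w^2 + w*(9*m + 96) + 60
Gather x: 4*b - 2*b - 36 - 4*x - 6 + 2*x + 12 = 2*b - 2*x - 30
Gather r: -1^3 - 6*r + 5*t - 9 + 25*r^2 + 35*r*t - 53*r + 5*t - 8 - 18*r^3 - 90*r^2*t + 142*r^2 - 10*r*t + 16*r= -18*r^3 + r^2*(167 - 90*t) + r*(25*t - 43) + 10*t - 18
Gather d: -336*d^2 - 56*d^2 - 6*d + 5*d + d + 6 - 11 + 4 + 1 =-392*d^2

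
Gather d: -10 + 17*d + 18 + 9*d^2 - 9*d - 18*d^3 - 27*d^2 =-18*d^3 - 18*d^2 + 8*d + 8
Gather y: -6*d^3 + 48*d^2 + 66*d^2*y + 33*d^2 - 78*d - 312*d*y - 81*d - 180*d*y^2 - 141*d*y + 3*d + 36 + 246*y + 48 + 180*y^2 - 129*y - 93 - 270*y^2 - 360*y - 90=-6*d^3 + 81*d^2 - 156*d + y^2*(-180*d - 90) + y*(66*d^2 - 453*d - 243) - 99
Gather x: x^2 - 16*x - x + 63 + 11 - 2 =x^2 - 17*x + 72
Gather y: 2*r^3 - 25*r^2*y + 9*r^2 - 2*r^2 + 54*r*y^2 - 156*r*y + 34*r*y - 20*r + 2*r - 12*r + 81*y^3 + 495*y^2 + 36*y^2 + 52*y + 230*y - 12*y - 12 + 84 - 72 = 2*r^3 + 7*r^2 - 30*r + 81*y^3 + y^2*(54*r + 531) + y*(-25*r^2 - 122*r + 270)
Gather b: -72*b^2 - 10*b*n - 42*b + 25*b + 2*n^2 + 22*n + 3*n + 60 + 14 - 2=-72*b^2 + b*(-10*n - 17) + 2*n^2 + 25*n + 72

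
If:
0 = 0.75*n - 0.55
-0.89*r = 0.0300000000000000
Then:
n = 0.73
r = -0.03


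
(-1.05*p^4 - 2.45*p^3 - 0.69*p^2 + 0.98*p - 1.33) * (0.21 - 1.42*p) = 1.491*p^5 + 3.2585*p^4 + 0.4653*p^3 - 1.5365*p^2 + 2.0944*p - 0.2793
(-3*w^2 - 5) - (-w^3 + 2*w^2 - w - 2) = w^3 - 5*w^2 + w - 3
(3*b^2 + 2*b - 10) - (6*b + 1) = 3*b^2 - 4*b - 11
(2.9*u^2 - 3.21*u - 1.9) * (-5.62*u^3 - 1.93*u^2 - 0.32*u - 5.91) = -16.298*u^5 + 12.4432*u^4 + 15.9453*u^3 - 12.4448*u^2 + 19.5791*u + 11.229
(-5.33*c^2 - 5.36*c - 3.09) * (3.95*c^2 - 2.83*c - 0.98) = -21.0535*c^4 - 6.0881*c^3 + 8.1867*c^2 + 13.9975*c + 3.0282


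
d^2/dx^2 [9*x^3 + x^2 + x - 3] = 54*x + 2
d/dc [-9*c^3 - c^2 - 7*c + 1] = -27*c^2 - 2*c - 7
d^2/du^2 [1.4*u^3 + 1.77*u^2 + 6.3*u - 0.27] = 8.4*u + 3.54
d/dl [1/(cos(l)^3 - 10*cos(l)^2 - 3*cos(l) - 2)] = -(3*sin(l)^2 + 20*cos(l))*sin(l)/(-cos(l)^3 + 10*cos(l)^2 + 3*cos(l) + 2)^2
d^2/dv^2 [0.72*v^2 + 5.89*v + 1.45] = 1.44000000000000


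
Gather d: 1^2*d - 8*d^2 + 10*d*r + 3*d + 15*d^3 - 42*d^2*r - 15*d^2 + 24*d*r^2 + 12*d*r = 15*d^3 + d^2*(-42*r - 23) + d*(24*r^2 + 22*r + 4)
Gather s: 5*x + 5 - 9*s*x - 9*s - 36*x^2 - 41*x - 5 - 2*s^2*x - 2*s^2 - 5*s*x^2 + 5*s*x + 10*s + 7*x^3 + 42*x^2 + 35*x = s^2*(-2*x - 2) + s*(-5*x^2 - 4*x + 1) + 7*x^3 + 6*x^2 - x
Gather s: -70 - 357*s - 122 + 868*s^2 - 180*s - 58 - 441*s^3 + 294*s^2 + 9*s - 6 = -441*s^3 + 1162*s^2 - 528*s - 256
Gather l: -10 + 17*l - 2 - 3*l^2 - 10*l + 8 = -3*l^2 + 7*l - 4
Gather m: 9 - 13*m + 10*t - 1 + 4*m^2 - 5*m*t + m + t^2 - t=4*m^2 + m*(-5*t - 12) + t^2 + 9*t + 8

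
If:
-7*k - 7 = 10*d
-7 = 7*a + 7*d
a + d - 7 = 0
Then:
No Solution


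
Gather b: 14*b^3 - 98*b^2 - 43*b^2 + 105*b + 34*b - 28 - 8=14*b^3 - 141*b^2 + 139*b - 36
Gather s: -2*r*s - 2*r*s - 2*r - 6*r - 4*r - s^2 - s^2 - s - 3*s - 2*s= -12*r - 2*s^2 + s*(-4*r - 6)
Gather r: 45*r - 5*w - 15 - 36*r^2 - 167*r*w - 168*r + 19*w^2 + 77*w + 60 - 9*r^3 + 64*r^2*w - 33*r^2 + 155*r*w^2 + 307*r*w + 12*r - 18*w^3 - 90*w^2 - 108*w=-9*r^3 + r^2*(64*w - 69) + r*(155*w^2 + 140*w - 111) - 18*w^3 - 71*w^2 - 36*w + 45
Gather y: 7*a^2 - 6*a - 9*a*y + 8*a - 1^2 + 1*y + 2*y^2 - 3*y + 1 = 7*a^2 + 2*a + 2*y^2 + y*(-9*a - 2)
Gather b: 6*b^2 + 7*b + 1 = 6*b^2 + 7*b + 1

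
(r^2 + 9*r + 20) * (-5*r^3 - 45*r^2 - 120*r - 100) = -5*r^5 - 90*r^4 - 625*r^3 - 2080*r^2 - 3300*r - 2000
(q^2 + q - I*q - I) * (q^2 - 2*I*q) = q^4 + q^3 - 3*I*q^3 - 2*q^2 - 3*I*q^2 - 2*q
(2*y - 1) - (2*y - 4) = 3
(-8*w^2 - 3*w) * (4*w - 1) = -32*w^3 - 4*w^2 + 3*w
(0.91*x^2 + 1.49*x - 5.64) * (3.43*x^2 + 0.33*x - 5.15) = 3.1213*x^4 + 5.411*x^3 - 23.54*x^2 - 9.5347*x + 29.046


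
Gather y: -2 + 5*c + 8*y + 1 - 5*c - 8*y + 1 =0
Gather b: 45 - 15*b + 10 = 55 - 15*b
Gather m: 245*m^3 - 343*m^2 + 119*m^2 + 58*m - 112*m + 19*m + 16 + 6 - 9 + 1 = 245*m^3 - 224*m^2 - 35*m + 14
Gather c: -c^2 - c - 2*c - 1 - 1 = -c^2 - 3*c - 2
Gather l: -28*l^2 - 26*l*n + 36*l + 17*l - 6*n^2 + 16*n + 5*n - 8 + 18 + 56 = -28*l^2 + l*(53 - 26*n) - 6*n^2 + 21*n + 66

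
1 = 1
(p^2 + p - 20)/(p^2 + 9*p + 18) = (p^2 + p - 20)/(p^2 + 9*p + 18)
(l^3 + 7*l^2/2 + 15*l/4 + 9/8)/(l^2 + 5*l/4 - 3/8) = (4*l^2 + 8*l + 3)/(4*l - 1)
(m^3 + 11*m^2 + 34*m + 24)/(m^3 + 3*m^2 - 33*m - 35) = (m^2 + 10*m + 24)/(m^2 + 2*m - 35)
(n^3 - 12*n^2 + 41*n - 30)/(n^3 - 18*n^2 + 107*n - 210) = (n - 1)/(n - 7)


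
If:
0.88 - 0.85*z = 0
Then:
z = 1.04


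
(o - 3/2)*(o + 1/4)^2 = o^3 - o^2 - 11*o/16 - 3/32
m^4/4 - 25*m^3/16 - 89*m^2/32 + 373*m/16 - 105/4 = (m/4 + 1)*(m - 6)*(m - 5/2)*(m - 7/4)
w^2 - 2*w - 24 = (w - 6)*(w + 4)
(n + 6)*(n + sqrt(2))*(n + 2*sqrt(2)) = n^3 + 3*sqrt(2)*n^2 + 6*n^2 + 4*n + 18*sqrt(2)*n + 24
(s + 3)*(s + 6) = s^2 + 9*s + 18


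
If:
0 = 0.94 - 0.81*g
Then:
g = 1.16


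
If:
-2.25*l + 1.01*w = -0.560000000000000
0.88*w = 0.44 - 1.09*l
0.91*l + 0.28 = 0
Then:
No Solution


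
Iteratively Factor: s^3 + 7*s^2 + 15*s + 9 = (s + 3)*(s^2 + 4*s + 3) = (s + 3)^2*(s + 1)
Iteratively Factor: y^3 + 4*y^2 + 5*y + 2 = (y + 1)*(y^2 + 3*y + 2) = (y + 1)^2*(y + 2)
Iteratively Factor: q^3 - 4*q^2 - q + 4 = (q + 1)*(q^2 - 5*q + 4) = (q - 1)*(q + 1)*(q - 4)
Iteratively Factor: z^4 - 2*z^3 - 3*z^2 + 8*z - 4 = (z + 2)*(z^3 - 4*z^2 + 5*z - 2) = (z - 1)*(z + 2)*(z^2 - 3*z + 2) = (z - 2)*(z - 1)*(z + 2)*(z - 1)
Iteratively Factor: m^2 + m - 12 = (m - 3)*(m + 4)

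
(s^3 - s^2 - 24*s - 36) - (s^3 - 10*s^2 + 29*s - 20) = 9*s^2 - 53*s - 16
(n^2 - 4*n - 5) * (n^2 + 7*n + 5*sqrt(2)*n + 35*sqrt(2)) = n^4 + 3*n^3 + 5*sqrt(2)*n^3 - 33*n^2 + 15*sqrt(2)*n^2 - 165*sqrt(2)*n - 35*n - 175*sqrt(2)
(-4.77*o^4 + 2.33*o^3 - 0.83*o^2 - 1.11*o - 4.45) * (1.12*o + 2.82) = -5.3424*o^5 - 10.8418*o^4 + 5.641*o^3 - 3.5838*o^2 - 8.1142*o - 12.549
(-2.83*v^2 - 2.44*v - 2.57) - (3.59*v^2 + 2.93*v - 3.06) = -6.42*v^2 - 5.37*v + 0.49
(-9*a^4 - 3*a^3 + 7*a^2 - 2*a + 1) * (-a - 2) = 9*a^5 + 21*a^4 - a^3 - 12*a^2 + 3*a - 2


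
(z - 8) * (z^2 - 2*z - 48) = z^3 - 10*z^2 - 32*z + 384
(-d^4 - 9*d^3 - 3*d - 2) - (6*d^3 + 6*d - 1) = -d^4 - 15*d^3 - 9*d - 1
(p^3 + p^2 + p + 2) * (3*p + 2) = 3*p^4 + 5*p^3 + 5*p^2 + 8*p + 4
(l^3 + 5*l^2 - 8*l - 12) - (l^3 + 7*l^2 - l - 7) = -2*l^2 - 7*l - 5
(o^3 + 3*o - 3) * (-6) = -6*o^3 - 18*o + 18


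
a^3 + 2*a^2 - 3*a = a*(a - 1)*(a + 3)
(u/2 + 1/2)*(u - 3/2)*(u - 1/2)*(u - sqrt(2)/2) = u^4/2 - u^3/2 - sqrt(2)*u^3/4 - 5*u^2/8 + sqrt(2)*u^2/4 + 3*u/8 + 5*sqrt(2)*u/16 - 3*sqrt(2)/16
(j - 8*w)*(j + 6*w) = j^2 - 2*j*w - 48*w^2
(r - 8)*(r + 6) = r^2 - 2*r - 48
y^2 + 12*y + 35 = (y + 5)*(y + 7)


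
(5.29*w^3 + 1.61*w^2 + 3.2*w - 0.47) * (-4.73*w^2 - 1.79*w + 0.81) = -25.0217*w^5 - 17.0844*w^4 - 13.733*w^3 - 2.2008*w^2 + 3.4333*w - 0.3807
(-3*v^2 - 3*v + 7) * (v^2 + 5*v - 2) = -3*v^4 - 18*v^3 - 2*v^2 + 41*v - 14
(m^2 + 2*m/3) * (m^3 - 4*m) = m^5 + 2*m^4/3 - 4*m^3 - 8*m^2/3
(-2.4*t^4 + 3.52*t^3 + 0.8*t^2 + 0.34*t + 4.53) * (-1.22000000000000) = 2.928*t^4 - 4.2944*t^3 - 0.976*t^2 - 0.4148*t - 5.5266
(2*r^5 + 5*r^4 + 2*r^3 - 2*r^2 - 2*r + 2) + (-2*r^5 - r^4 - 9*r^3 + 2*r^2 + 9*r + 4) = 4*r^4 - 7*r^3 + 7*r + 6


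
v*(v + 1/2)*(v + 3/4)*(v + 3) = v^4 + 17*v^3/4 + 33*v^2/8 + 9*v/8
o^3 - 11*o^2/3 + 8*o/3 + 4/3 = (o - 2)^2*(o + 1/3)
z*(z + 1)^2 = z^3 + 2*z^2 + z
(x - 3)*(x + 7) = x^2 + 4*x - 21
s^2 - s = s*(s - 1)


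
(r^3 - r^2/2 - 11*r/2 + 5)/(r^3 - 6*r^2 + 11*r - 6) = (r + 5/2)/(r - 3)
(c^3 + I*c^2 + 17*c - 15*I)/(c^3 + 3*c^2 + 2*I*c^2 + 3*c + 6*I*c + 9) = (c^2 + 2*I*c + 15)/(c^2 + 3*c*(1 + I) + 9*I)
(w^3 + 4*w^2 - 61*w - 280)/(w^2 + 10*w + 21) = (w^2 - 3*w - 40)/(w + 3)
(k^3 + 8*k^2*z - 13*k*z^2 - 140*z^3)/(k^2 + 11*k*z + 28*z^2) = (k^2 + k*z - 20*z^2)/(k + 4*z)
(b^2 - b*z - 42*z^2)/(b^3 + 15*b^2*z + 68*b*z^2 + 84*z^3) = (b - 7*z)/(b^2 + 9*b*z + 14*z^2)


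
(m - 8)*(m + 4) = m^2 - 4*m - 32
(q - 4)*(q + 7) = q^2 + 3*q - 28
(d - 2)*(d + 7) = d^2 + 5*d - 14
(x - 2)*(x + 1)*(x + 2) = x^3 + x^2 - 4*x - 4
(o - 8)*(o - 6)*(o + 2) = o^3 - 12*o^2 + 20*o + 96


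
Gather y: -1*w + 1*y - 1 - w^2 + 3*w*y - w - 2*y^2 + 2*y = -w^2 - 2*w - 2*y^2 + y*(3*w + 3) - 1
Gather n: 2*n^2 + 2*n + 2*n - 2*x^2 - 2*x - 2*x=2*n^2 + 4*n - 2*x^2 - 4*x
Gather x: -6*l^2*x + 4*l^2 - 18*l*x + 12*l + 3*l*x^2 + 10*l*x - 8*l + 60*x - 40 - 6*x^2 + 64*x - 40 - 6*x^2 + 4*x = 4*l^2 + 4*l + x^2*(3*l - 12) + x*(-6*l^2 - 8*l + 128) - 80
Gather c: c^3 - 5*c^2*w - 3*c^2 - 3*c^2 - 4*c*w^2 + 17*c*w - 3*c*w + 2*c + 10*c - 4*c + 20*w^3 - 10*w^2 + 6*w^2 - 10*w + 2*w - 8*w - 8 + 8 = c^3 + c^2*(-5*w - 6) + c*(-4*w^2 + 14*w + 8) + 20*w^3 - 4*w^2 - 16*w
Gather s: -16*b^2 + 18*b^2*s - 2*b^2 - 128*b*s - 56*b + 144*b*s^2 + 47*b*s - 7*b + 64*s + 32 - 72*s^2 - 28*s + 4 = -18*b^2 - 63*b + s^2*(144*b - 72) + s*(18*b^2 - 81*b + 36) + 36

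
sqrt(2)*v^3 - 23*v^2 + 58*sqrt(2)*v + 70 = (v - 7*sqrt(2))*(v - 5*sqrt(2))*(sqrt(2)*v + 1)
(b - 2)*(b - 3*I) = b^2 - 2*b - 3*I*b + 6*I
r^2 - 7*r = r*(r - 7)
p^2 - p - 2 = (p - 2)*(p + 1)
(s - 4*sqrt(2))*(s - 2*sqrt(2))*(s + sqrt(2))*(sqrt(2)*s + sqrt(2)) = sqrt(2)*s^4 - 10*s^3 + sqrt(2)*s^3 - 10*s^2 + 4*sqrt(2)*s^2 + 4*sqrt(2)*s + 32*s + 32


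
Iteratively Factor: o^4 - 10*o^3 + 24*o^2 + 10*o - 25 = (o - 5)*(o^3 - 5*o^2 - o + 5) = (o - 5)^2*(o^2 - 1) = (o - 5)^2*(o + 1)*(o - 1)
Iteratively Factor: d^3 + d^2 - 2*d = (d - 1)*(d^2 + 2*d) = (d - 1)*(d + 2)*(d)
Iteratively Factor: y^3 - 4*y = (y + 2)*(y^2 - 2*y) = y*(y + 2)*(y - 2)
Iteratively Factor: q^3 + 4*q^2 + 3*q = (q)*(q^2 + 4*q + 3) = q*(q + 3)*(q + 1)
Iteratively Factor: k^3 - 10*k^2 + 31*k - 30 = (k - 2)*(k^2 - 8*k + 15) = (k - 3)*(k - 2)*(k - 5)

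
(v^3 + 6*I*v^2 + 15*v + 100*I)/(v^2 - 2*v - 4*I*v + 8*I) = (v^2 + 10*I*v - 25)/(v - 2)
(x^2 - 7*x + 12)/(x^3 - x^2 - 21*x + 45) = (x - 4)/(x^2 + 2*x - 15)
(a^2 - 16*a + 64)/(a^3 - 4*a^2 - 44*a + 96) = (a - 8)/(a^2 + 4*a - 12)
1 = 1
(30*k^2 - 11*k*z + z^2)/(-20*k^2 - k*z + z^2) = (-6*k + z)/(4*k + z)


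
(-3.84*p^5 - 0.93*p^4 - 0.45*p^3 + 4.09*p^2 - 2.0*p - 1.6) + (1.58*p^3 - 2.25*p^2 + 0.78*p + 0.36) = -3.84*p^5 - 0.93*p^4 + 1.13*p^3 + 1.84*p^2 - 1.22*p - 1.24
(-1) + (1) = 0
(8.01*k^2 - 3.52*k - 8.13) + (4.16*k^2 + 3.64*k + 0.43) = 12.17*k^2 + 0.12*k - 7.7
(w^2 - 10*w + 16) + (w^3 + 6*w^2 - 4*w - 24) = w^3 + 7*w^2 - 14*w - 8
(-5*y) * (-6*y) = 30*y^2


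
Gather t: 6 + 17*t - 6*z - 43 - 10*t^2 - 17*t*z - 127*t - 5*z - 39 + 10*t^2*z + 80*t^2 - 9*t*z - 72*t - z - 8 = t^2*(10*z + 70) + t*(-26*z - 182) - 12*z - 84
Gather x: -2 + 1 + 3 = 2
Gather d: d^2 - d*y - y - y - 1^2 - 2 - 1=d^2 - d*y - 2*y - 4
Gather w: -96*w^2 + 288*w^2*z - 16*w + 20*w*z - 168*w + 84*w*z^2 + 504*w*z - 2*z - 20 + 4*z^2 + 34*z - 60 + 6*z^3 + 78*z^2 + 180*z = w^2*(288*z - 96) + w*(84*z^2 + 524*z - 184) + 6*z^3 + 82*z^2 + 212*z - 80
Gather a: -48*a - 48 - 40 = -48*a - 88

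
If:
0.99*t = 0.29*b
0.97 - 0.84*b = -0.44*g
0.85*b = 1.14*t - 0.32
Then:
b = -0.62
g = -3.39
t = -0.18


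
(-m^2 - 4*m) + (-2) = -m^2 - 4*m - 2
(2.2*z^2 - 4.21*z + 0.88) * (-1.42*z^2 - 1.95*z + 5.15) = -3.124*z^4 + 1.6882*z^3 + 18.2899*z^2 - 23.3975*z + 4.532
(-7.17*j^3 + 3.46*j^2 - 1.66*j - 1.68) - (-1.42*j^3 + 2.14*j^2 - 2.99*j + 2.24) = -5.75*j^3 + 1.32*j^2 + 1.33*j - 3.92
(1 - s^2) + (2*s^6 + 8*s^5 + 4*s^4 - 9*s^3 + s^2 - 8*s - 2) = 2*s^6 + 8*s^5 + 4*s^4 - 9*s^3 - 8*s - 1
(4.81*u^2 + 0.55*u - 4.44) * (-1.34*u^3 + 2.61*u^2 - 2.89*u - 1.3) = -6.4454*u^5 + 11.8171*u^4 - 6.5158*u^3 - 19.4309*u^2 + 12.1166*u + 5.772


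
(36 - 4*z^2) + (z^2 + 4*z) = -3*z^2 + 4*z + 36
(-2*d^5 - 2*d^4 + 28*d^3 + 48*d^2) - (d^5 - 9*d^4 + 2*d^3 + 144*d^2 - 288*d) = -3*d^5 + 7*d^4 + 26*d^3 - 96*d^2 + 288*d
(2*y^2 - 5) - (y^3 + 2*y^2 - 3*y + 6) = -y^3 + 3*y - 11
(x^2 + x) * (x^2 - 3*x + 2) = x^4 - 2*x^3 - x^2 + 2*x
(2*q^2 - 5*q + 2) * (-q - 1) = -2*q^3 + 3*q^2 + 3*q - 2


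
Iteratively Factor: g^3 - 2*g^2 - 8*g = (g)*(g^2 - 2*g - 8) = g*(g + 2)*(g - 4)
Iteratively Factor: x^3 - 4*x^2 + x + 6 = (x - 2)*(x^2 - 2*x - 3) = (x - 2)*(x + 1)*(x - 3)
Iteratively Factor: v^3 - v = (v)*(v^2 - 1) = v*(v - 1)*(v + 1)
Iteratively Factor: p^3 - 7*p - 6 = (p + 1)*(p^2 - p - 6) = (p + 1)*(p + 2)*(p - 3)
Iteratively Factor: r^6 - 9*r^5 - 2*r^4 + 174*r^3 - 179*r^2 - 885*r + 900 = (r + 3)*(r^5 - 12*r^4 + 34*r^3 + 72*r^2 - 395*r + 300) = (r + 3)^2*(r^4 - 15*r^3 + 79*r^2 - 165*r + 100) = (r - 1)*(r + 3)^2*(r^3 - 14*r^2 + 65*r - 100) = (r - 4)*(r - 1)*(r + 3)^2*(r^2 - 10*r + 25) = (r - 5)*(r - 4)*(r - 1)*(r + 3)^2*(r - 5)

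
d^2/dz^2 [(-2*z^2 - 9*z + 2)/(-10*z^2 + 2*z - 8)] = (235*z^3 - 270*z^2 - 510*z + 106)/(125*z^6 - 75*z^5 + 315*z^4 - 121*z^3 + 252*z^2 - 48*z + 64)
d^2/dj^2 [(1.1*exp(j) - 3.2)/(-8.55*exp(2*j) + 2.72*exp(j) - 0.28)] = (-80.41275*exp(4*j) + 910.1304*exp(3*j) - 207.4572*exp(2*j) - 7.80608*exp(j) + 2.35088)*exp(j)/(625.026375*exp(6*j) - 596.5164*exp(5*j) + 251.17506*exp(4*j) - 59.193728*exp(3*j) + 8.225616*exp(2*j) - 0.639744*exp(j) + 0.021952)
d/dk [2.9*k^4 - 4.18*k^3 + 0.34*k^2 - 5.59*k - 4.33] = 11.6*k^3 - 12.54*k^2 + 0.68*k - 5.59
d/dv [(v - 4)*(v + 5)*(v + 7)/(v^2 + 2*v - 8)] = (v^4 + 4*v^3 + 5*v^2 + 152*v + 384)/(v^4 + 4*v^3 - 12*v^2 - 32*v + 64)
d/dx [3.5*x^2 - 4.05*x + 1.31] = 7.0*x - 4.05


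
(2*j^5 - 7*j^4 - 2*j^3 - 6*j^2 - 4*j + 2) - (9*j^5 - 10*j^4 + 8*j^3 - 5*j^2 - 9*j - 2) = -7*j^5 + 3*j^4 - 10*j^3 - j^2 + 5*j + 4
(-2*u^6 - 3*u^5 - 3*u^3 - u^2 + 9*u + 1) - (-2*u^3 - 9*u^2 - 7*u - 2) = -2*u^6 - 3*u^5 - u^3 + 8*u^2 + 16*u + 3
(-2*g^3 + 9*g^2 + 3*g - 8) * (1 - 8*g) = 16*g^4 - 74*g^3 - 15*g^2 + 67*g - 8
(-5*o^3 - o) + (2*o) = -5*o^3 + o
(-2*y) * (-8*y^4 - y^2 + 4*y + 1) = 16*y^5 + 2*y^3 - 8*y^2 - 2*y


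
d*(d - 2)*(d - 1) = d^3 - 3*d^2 + 2*d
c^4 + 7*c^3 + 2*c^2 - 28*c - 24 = (c - 2)*(c + 1)*(c + 2)*(c + 6)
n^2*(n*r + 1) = n^3*r + n^2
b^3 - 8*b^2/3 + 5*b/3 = b*(b - 5/3)*(b - 1)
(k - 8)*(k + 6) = k^2 - 2*k - 48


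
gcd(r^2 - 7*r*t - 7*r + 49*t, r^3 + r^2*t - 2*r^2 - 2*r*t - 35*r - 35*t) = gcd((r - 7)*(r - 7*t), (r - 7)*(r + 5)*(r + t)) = r - 7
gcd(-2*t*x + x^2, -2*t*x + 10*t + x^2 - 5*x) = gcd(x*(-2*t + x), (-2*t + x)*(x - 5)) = -2*t + x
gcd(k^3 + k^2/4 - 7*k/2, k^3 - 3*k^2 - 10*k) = k^2 + 2*k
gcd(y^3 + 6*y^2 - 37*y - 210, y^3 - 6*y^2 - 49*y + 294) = y^2 + y - 42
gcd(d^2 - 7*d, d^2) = d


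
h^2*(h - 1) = h^3 - h^2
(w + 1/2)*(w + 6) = w^2 + 13*w/2 + 3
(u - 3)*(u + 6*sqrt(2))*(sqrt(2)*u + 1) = sqrt(2)*u^3 - 3*sqrt(2)*u^2 + 13*u^2 - 39*u + 6*sqrt(2)*u - 18*sqrt(2)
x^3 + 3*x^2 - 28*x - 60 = (x - 5)*(x + 2)*(x + 6)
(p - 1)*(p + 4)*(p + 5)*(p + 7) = p^4 + 15*p^3 + 67*p^2 + 57*p - 140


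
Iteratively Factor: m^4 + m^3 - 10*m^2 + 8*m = (m)*(m^3 + m^2 - 10*m + 8) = m*(m + 4)*(m^2 - 3*m + 2) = m*(m - 2)*(m + 4)*(m - 1)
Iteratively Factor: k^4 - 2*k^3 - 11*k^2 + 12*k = (k - 1)*(k^3 - k^2 - 12*k) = (k - 1)*(k + 3)*(k^2 - 4*k) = k*(k - 1)*(k + 3)*(k - 4)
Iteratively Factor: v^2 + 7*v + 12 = (v + 4)*(v + 3)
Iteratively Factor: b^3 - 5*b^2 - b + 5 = (b + 1)*(b^2 - 6*b + 5) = (b - 5)*(b + 1)*(b - 1)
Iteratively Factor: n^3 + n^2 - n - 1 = (n + 1)*(n^2 - 1) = (n - 1)*(n + 1)*(n + 1)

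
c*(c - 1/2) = c^2 - c/2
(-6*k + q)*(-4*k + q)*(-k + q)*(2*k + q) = -48*k^4 + 44*k^3*q + 12*k^2*q^2 - 9*k*q^3 + q^4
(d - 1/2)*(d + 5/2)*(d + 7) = d^3 + 9*d^2 + 51*d/4 - 35/4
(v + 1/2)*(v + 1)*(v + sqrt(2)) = v^3 + sqrt(2)*v^2 + 3*v^2/2 + v/2 + 3*sqrt(2)*v/2 + sqrt(2)/2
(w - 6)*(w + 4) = w^2 - 2*w - 24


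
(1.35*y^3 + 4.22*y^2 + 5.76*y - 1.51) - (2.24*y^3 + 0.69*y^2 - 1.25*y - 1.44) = -0.89*y^3 + 3.53*y^2 + 7.01*y - 0.0700000000000001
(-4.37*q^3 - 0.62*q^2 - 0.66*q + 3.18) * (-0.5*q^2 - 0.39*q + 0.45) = 2.185*q^5 + 2.0143*q^4 - 1.3947*q^3 - 1.6116*q^2 - 1.5372*q + 1.431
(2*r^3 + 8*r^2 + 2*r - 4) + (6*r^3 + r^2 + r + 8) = 8*r^3 + 9*r^2 + 3*r + 4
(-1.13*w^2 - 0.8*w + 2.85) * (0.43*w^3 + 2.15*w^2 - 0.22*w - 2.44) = -0.4859*w^5 - 2.7735*w^4 - 0.2459*w^3 + 9.0607*w^2 + 1.325*w - 6.954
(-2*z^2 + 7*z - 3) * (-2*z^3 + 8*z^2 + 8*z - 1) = 4*z^5 - 30*z^4 + 46*z^3 + 34*z^2 - 31*z + 3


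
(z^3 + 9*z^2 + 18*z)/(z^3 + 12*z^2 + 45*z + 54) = z/(z + 3)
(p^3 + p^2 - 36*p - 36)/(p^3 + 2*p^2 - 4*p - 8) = (p^3 + p^2 - 36*p - 36)/(p^3 + 2*p^2 - 4*p - 8)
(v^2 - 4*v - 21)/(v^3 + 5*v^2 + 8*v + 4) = (v^2 - 4*v - 21)/(v^3 + 5*v^2 + 8*v + 4)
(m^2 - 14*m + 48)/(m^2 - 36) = (m - 8)/(m + 6)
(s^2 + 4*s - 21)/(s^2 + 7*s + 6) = (s^2 + 4*s - 21)/(s^2 + 7*s + 6)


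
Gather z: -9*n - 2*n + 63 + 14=77 - 11*n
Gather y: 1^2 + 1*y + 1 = y + 2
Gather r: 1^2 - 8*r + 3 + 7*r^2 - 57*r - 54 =7*r^2 - 65*r - 50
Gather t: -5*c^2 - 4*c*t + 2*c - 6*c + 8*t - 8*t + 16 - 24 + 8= -5*c^2 - 4*c*t - 4*c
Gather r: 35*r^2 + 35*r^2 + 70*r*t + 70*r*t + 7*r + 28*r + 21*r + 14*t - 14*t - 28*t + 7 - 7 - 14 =70*r^2 + r*(140*t + 56) - 28*t - 14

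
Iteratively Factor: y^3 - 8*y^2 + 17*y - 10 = (y - 1)*(y^2 - 7*y + 10) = (y - 2)*(y - 1)*(y - 5)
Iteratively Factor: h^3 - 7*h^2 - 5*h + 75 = (h - 5)*(h^2 - 2*h - 15) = (h - 5)*(h + 3)*(h - 5)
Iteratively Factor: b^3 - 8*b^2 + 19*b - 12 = (b - 4)*(b^2 - 4*b + 3) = (b - 4)*(b - 3)*(b - 1)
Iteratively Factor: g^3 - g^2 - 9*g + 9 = (g - 3)*(g^2 + 2*g - 3) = (g - 3)*(g - 1)*(g + 3)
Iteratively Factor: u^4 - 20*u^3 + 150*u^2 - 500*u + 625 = (u - 5)*(u^3 - 15*u^2 + 75*u - 125) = (u - 5)^2*(u^2 - 10*u + 25) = (u - 5)^3*(u - 5)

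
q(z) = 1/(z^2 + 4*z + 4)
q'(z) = (-2*z - 4)/(z^2 + 4*z + 4)^2 = 2*(-z - 2)/(z^2 + 4*z + 4)^2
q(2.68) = 0.05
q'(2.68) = -0.02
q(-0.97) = 0.94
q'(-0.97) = -1.83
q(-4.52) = 0.16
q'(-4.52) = 0.12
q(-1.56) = 5.17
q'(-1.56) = -23.48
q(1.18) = 0.10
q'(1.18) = -0.06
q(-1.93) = 204.08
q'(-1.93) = -5830.90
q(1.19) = 0.10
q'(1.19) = -0.06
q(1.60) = 0.08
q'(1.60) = -0.04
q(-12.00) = 0.01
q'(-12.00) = 0.00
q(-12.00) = 0.01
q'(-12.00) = 0.00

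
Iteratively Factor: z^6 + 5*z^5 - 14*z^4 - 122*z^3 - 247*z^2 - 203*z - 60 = (z + 4)*(z^5 + z^4 - 18*z^3 - 50*z^2 - 47*z - 15) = (z - 5)*(z + 4)*(z^4 + 6*z^3 + 12*z^2 + 10*z + 3) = (z - 5)*(z + 1)*(z + 4)*(z^3 + 5*z^2 + 7*z + 3) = (z - 5)*(z + 1)^2*(z + 4)*(z^2 + 4*z + 3) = (z - 5)*(z + 1)^3*(z + 4)*(z + 3)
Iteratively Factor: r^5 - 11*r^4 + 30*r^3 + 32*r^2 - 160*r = (r)*(r^4 - 11*r^3 + 30*r^2 + 32*r - 160) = r*(r - 4)*(r^3 - 7*r^2 + 2*r + 40) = r*(r - 5)*(r - 4)*(r^2 - 2*r - 8) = r*(r - 5)*(r - 4)*(r + 2)*(r - 4)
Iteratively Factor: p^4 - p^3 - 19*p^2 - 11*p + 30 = (p + 3)*(p^3 - 4*p^2 - 7*p + 10) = (p + 2)*(p + 3)*(p^2 - 6*p + 5) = (p - 5)*(p + 2)*(p + 3)*(p - 1)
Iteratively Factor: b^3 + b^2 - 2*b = (b - 1)*(b^2 + 2*b) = (b - 1)*(b + 2)*(b)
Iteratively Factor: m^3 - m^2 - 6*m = (m)*(m^2 - m - 6) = m*(m + 2)*(m - 3)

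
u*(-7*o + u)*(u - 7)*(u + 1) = -7*o*u^3 + 42*o*u^2 + 49*o*u + u^4 - 6*u^3 - 7*u^2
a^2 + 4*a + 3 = (a + 1)*(a + 3)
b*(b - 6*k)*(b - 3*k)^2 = b^4 - 12*b^3*k + 45*b^2*k^2 - 54*b*k^3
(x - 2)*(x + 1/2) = x^2 - 3*x/2 - 1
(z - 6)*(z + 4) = z^2 - 2*z - 24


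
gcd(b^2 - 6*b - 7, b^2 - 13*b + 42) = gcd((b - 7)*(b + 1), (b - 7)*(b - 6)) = b - 7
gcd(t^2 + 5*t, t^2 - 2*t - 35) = t + 5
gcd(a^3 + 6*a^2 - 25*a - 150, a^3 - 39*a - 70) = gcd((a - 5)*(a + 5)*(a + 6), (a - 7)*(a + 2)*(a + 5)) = a + 5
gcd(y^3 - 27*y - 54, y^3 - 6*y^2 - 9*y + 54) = y^2 - 3*y - 18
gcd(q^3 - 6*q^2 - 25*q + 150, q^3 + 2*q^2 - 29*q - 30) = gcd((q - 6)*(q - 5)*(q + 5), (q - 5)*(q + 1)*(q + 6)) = q - 5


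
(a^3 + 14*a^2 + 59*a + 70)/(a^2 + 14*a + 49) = (a^2 + 7*a + 10)/(a + 7)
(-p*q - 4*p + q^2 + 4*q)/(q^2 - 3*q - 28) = (-p + q)/(q - 7)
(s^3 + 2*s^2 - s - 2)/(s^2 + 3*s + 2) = s - 1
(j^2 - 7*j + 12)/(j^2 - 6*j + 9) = (j - 4)/(j - 3)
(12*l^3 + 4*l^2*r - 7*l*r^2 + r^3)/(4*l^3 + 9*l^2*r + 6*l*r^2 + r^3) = (12*l^2 - 8*l*r + r^2)/(4*l^2 + 5*l*r + r^2)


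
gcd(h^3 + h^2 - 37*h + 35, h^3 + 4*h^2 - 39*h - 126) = h + 7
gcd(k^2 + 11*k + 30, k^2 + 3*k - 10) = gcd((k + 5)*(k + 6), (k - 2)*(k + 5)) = k + 5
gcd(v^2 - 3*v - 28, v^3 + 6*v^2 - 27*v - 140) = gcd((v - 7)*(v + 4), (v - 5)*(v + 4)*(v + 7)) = v + 4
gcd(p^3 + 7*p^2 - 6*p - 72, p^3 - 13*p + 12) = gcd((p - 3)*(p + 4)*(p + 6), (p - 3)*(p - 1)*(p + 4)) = p^2 + p - 12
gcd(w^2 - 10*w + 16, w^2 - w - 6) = 1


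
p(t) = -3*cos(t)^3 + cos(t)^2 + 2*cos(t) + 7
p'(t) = 9*sin(t)*cos(t)^2 - 2*sin(t)*cos(t) - 2*sin(t)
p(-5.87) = 7.37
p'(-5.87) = 1.49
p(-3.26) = 8.94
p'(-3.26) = 1.05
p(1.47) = 7.21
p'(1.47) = -2.10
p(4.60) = 6.79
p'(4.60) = 1.65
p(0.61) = 7.66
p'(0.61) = 1.38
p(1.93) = 6.55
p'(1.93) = -0.17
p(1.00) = 7.90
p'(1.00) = -0.38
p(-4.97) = 7.52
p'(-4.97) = -1.86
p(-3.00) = 8.91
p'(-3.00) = -1.24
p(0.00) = 7.00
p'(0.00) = 0.00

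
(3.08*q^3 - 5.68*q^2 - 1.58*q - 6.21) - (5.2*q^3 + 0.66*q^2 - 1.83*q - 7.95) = -2.12*q^3 - 6.34*q^2 + 0.25*q + 1.74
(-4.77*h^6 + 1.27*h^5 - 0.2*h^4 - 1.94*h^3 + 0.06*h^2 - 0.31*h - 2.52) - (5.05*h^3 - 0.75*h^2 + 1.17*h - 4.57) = -4.77*h^6 + 1.27*h^5 - 0.2*h^4 - 6.99*h^3 + 0.81*h^2 - 1.48*h + 2.05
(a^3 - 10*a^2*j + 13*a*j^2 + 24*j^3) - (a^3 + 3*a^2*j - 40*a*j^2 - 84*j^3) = -13*a^2*j + 53*a*j^2 + 108*j^3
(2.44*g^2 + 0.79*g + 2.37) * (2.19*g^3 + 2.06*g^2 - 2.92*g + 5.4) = 5.3436*g^5 + 6.7565*g^4 - 0.307099999999999*g^3 + 15.7514*g^2 - 2.6544*g + 12.798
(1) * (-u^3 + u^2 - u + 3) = -u^3 + u^2 - u + 3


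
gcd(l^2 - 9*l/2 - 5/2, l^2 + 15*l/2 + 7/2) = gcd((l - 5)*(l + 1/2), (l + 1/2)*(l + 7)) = l + 1/2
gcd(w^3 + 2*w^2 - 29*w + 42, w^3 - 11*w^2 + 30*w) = 1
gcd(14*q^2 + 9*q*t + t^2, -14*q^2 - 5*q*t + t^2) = 2*q + t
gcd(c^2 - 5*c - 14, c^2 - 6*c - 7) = c - 7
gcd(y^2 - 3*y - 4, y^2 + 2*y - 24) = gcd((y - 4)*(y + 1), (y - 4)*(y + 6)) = y - 4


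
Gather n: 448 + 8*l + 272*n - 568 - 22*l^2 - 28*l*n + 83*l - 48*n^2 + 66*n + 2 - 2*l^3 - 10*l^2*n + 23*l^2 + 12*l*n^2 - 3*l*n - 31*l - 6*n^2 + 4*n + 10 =-2*l^3 + l^2 + 60*l + n^2*(12*l - 54) + n*(-10*l^2 - 31*l + 342) - 108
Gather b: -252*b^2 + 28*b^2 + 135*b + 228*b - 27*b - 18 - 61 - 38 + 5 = -224*b^2 + 336*b - 112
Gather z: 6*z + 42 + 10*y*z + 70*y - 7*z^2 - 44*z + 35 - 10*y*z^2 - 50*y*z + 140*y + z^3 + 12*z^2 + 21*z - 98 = 210*y + z^3 + z^2*(5 - 10*y) + z*(-40*y - 17) - 21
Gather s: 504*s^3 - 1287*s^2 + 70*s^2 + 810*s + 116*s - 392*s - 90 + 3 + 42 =504*s^3 - 1217*s^2 + 534*s - 45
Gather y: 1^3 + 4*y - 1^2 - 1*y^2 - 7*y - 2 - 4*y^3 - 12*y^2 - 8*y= -4*y^3 - 13*y^2 - 11*y - 2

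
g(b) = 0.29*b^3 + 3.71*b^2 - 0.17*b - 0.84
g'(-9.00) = 3.52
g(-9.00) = 89.79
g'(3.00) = 29.92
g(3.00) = 39.87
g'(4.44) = 49.93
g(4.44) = 96.93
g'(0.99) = 8.03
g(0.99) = 2.91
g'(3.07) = 30.81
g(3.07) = 42.00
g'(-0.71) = -5.00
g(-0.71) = 1.05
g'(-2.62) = -13.64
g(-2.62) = 19.86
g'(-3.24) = -15.08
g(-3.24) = 28.79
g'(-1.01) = -6.78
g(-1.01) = 2.82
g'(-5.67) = -14.27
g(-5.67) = 66.53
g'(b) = 0.87*b^2 + 7.42*b - 0.17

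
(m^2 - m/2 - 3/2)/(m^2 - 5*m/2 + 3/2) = (m + 1)/(m - 1)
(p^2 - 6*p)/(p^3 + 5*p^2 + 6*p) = (p - 6)/(p^2 + 5*p + 6)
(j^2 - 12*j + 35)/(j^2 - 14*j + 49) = (j - 5)/(j - 7)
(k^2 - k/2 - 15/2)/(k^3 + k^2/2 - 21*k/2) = (2*k + 5)/(k*(2*k + 7))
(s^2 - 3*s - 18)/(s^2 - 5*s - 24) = (s - 6)/(s - 8)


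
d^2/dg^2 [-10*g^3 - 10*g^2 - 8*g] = -60*g - 20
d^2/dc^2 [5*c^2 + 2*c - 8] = 10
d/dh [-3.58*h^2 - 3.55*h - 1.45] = -7.16*h - 3.55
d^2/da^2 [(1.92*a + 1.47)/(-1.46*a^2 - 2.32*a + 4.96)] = (-(1.92*a + 1.47)*(2.92*a + 2.32)*(5.84*a + 4.64) + (16.8192*a + 13.2012)*(1.46*a^2 + 2.32*a - 4.96))/(1.46*a^2 + 2.32*a - 4.96)^3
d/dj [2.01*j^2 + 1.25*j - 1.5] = 4.02*j + 1.25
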